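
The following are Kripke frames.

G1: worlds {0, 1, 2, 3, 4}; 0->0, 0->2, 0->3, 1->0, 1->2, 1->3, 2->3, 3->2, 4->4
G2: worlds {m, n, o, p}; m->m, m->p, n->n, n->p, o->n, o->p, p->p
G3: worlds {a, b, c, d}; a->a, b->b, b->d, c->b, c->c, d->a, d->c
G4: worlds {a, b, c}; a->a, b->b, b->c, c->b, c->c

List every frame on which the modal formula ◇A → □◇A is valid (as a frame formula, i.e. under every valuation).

The schema corresponds to the Euclidean property: ∀x ∀y ∀z (Rxy ∧ Rxz → Ryz).
G1: fails — R02 and R00 but not R20.
G2: fails — Rmp and Rmm but not Rpm.
G3: fails — Rbd and Rbb but not Rdb.
G4: satisfies the condition.

G4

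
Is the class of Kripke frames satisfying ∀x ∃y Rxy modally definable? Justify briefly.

Yes — defined by □p → ◇p

Yes: it is seriality, defined by the D schema □p → ◇p.
Suppose □p→◇p is valid. At any x set V(p)=W. Then □p at x, so ◇p at x, so x has a successor.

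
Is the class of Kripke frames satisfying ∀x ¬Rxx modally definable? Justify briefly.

Not definable by any modal formula

Modal frame validity is preserved under surjective bounded morphisms.
The 5-cycle (worlds s,t,u,v,w with s→t→u→v→w→s) is irreflexive, and the map sending every world to a single reflexive point • is a surjective bounded morphism (forth: every edge maps to (•,•); back: every world has a successor). So any modal formula valid on the 5-cycle is also valid on the reflexive point, which is not irreflexive.
So no modal formula (or set of formulas) defines exactly the irreflexive frames.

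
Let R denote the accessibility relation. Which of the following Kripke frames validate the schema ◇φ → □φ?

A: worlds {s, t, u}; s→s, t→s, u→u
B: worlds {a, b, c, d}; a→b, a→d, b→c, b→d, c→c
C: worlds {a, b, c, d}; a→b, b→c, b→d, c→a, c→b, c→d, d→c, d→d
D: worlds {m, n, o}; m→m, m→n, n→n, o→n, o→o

Frame correspondent (Sahlqvist): ∀x ∀y ∀z (Rxy ∧ Rxz → y = z) — i.e. partial functionality.
A: satisfies the condition.
B: fails — a sees both b and d.
C: fails — b sees both c and d.
D: fails — m sees both m and n.

A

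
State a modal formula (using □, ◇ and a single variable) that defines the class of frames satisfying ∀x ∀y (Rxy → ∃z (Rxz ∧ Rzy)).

This is density; the standard corresponding axiom is C4: □□ψ → □ψ.
Suppose □□ψ→□ψ is valid. Take Rxy and set V(ψ)={w : xR²w}. Then □□ψ at x, so □ψ at x, so ψ at y, i.e. ∃z(Rxz∧Rzy).

□□ψ → □ψ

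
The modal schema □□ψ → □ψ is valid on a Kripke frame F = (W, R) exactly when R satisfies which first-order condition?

density: ∀x ∀y (Rxy → ∃z (Rxz ∧ Rzy))

Suppose □□ψ→□ψ is valid. Take Rxy and set V(ψ)={w : xR²w}. Then □□ψ at x, so □ψ at x, so ψ at y, i.e. ∃z(Rxz∧Rzy).
Conversely, on a frame with density the schema holds at every world under every valuation.
Frame condition: ∀x ∀y (Rxy → ∃z (Rxz ∧ Rzy)).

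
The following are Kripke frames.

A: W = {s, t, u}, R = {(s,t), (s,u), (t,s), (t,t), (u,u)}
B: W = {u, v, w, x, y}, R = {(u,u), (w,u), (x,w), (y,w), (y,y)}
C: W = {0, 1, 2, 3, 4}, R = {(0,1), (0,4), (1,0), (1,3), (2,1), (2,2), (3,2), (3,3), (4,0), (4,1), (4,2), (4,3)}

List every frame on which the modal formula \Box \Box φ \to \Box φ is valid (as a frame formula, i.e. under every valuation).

This is the axiom for density; its first-order frame correspondent is \forall x \forall y (Rxy \to \exists z (Rxz \wedge Rzy)).
A: ✓.
B: fails — Rxw but no z with Rxz and Rzw.
C: fails — R10 but no z with R1z and Rz0.
Valid on: A.

A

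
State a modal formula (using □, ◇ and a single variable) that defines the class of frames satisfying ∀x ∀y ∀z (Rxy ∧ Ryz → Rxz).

□ψ → □□ψ

This is transitivity; the standard corresponding axiom is 4: □ψ → □□ψ.
Suppose □ψ→□□ψ is valid. Take Rxy, Ryz and set V(ψ)={w : Rxw}. Then □ψ at x, so □□ψ at x, so □ψ at y, so ψ at z, i.e. Rxz.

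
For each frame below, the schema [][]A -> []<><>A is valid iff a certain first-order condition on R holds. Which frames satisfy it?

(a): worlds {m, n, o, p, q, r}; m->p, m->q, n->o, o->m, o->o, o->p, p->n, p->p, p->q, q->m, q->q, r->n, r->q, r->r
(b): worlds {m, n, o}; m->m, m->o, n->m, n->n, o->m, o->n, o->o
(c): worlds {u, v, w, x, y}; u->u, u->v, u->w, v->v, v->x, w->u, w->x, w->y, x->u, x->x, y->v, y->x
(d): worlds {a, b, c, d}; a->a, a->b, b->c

Frame correspondent (Sahlqvist): forall x forall z (xRz -> exists w (x R^2 w & z R^2 w)) — i.e. a generalized confluence (Geach) condition.
(a): holds.
(b): holds.
(c): holds.
(d): fails — aRb but no w with aR²w and bR²w.

(a), (b), (c)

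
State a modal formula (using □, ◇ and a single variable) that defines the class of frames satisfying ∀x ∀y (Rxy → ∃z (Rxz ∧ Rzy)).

A defining formula is □□q → □q (the C4 axiom).
Suppose □□q→□q is valid. Take Rxy and set V(q)={w : xR²w}. Then □□q at x, so □q at x, so q at y, i.e. ∃z(Rxz∧Rzy).

□□q → □q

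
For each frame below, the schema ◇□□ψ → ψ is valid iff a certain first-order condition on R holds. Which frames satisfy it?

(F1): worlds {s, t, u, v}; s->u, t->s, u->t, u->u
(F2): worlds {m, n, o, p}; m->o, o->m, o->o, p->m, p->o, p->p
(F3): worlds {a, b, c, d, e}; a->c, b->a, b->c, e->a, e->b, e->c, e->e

(F1)

This is the axiom for a generalized confluence (Geach) condition; its first-order frame correspondent is ∀x ∀y (xRy → ∃w (yR²w ∧ x = w)).
(F1): ✓.
(F2): fails — pRm but no w with mR²w and p=w.
(F3): fails — aRc but no w with cR²w and a=w.
Valid on: (F1).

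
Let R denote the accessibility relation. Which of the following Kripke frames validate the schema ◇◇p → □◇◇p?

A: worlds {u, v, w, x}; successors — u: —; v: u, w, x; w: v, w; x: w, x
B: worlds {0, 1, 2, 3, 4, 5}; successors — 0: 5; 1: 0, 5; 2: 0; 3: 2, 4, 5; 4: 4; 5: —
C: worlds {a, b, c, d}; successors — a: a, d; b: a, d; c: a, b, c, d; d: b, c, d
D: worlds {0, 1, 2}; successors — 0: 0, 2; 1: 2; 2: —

C

Frame correspondent (Sahlqvist): ∀x ∀y ∀z ((xR²y ∧ xRz) → ∃w (y = w ∧ zR²w)) — i.e. a generalized confluence (Geach) condition.
A: fails — vR²v, vRu but no t with v=t and uR²t.
B: fails — 1R²5, 1R0 but no w with 5=w and 0R²w.
C: satisfies the condition.
D: fails — 0R²0, 0R2 but no w with 0=w and 2R²w.
Valid on: C.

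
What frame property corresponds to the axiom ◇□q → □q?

the Euclidean property: ∀x ∀y ∀z (Rxy ∧ Rxz → Ryz)

This schema is equivalent to the 5 axiom ◇q → □◇q.
It corresponds to the Euclidean property: ∀x ∀y ∀z (Rxy ∧ Rxz → Ryz).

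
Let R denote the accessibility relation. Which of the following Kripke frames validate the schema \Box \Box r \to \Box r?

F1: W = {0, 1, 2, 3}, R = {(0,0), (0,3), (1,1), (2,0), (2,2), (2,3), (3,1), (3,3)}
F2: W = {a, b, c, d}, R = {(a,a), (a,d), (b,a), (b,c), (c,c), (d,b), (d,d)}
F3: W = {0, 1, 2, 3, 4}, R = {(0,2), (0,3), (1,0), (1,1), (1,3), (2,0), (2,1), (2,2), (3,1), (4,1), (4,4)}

F1, F2

Frame correspondent (Sahlqvist): \forall x \forall y (Rxy \to \exists z (Rxz \wedge Rzy)) — i.e. density.
F1: condition met.
F2: condition met.
F3: fails — R03 but no z with R0z and Rz3.
Valid on: F1, F2.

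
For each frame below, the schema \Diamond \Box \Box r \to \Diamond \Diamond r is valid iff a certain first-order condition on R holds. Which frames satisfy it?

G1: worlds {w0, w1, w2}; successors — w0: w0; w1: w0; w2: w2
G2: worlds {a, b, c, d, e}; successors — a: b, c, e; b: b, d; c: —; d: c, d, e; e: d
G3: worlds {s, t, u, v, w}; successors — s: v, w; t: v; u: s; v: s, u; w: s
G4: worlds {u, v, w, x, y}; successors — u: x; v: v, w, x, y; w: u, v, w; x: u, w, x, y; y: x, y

This is the axiom for a generalized confluence (Geach) condition; its first-order frame correspondent is \forall x \forall y (xRy \to \exists w (y R^2 w \wedge x R^2 w)).
G1: condition met.
G2: fails — aRc but no w with cR²w and aR²w.
G3: fails — sRw but no w* with wR²w* and sR²w*.
G4: condition met.

G1, G4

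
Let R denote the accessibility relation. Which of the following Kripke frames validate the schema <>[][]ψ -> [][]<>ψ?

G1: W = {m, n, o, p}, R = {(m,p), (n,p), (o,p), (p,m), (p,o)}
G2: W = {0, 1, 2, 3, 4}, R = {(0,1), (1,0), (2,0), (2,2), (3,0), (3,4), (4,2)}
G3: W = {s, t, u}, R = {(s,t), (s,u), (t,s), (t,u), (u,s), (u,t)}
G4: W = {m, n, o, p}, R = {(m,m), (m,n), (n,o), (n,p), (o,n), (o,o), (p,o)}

G1, G3, G4

The schema corresponds to a generalized confluence (Geach) condition: forall x forall y forall z ((xRy & x R^2 z) -> exists w (y R^2 w & zRw)).
G1: condition met.
G2: fails — 2R0, 2R²0 but no w with 0R²w and 0Rw.
G3: condition met.
G4: condition met.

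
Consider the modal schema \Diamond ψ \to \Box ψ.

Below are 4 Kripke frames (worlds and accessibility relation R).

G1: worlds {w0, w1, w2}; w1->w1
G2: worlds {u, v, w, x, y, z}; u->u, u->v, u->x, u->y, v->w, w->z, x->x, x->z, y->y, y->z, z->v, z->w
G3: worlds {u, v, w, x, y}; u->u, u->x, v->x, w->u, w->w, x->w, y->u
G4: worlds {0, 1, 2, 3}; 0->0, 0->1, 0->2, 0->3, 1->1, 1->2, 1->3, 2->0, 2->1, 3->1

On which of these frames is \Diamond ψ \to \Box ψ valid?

G1

Frame correspondent (Sahlqvist): \forall x \forall y \forall z (Rxy \wedge Rxz \to y = z) — i.e. partial functionality.
G1: condition met.
G2: fails — u sees both u and v.
G3: fails — u sees both u and x.
G4: fails — 0 sees both 0 and 1.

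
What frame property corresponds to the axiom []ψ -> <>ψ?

This is the D axiom.
It corresponds to seriality: forall x exists y Rxy.

seriality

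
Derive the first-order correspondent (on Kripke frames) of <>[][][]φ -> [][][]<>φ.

This is a Sahlqvist (Geach-type) schema ◇^1□^3φ → □^3◇^1φ.
Minimal-valuation argument: fix x; take any y with xR^1y and any z with xR^3z. Set V(φ) to the set of worlds R-reachable from y in exactly 3 steps. Then □^3φ holds at y, so the antecedent holds at x; validity forces ◇^1φ at z, giving a w with zR^1w and yR^3w.
First-order correspondent: forall x forall y forall z ((xRy & x R^3 z) -> exists w (y R^3 w & zRw)).

forall x forall y forall z ((xRy & x R^3 z) -> exists w (y R^3 w & zRw))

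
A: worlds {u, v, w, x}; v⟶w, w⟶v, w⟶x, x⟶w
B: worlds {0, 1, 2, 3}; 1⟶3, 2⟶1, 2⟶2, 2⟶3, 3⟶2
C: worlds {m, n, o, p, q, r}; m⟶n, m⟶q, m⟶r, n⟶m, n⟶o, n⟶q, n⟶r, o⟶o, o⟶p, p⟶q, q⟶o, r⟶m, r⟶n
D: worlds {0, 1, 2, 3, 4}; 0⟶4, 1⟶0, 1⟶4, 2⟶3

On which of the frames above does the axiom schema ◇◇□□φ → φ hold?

A

The schema corresponds to a generalized confluence (Geach) condition: ∀x ∀y (xR²y → ∃w (yR²w ∧ x = w)).
A: ✓.
B: fails — 3R²1 but no w with 1R²w and 3=w.
C: fails — mR²o but no w with oR²w and m=w.
D: fails — 1R²4 but no w with 4R²w and 1=w.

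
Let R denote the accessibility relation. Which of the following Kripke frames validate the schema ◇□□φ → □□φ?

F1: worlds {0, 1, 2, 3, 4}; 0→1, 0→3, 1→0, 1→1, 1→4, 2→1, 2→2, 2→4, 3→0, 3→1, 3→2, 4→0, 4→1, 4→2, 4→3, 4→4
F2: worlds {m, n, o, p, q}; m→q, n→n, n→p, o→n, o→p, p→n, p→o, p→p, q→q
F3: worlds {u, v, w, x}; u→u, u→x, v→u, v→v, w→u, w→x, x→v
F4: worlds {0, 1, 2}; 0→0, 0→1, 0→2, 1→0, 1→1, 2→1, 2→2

This is the axiom for a generalized confluence (Geach) condition; its first-order frame correspondent is ∀x ∀y ∀z ((xRy ∧ xR²z) → ∃w (yR²w ∧ z = w)).
F1: fails — 1R0, 1R²3 but no w with 0R²w and 3=w.
F2: satisfies the condition.
F3: fails — uRx, uR²x but no t with xR²t and x=t.
F4: satisfies the condition.

F2, F4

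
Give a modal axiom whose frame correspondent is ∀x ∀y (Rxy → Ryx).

q → □◇q

This is symmetry; the standard corresponding axiom is B: q → □◇q.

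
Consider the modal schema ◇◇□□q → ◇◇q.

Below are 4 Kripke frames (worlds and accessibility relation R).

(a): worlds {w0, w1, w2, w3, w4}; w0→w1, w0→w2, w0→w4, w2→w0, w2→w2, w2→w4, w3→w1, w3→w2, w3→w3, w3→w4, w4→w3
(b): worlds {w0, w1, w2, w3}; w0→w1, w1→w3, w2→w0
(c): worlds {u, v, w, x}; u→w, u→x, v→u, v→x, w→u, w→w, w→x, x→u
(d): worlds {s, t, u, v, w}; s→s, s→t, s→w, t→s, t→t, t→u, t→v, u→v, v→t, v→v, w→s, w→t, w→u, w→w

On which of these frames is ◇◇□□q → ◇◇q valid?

(c), (d)

This is the axiom for a generalized confluence (Geach) condition; its first-order frame correspondent is ∀x ∀y (xR²y → ∃w (yR²w ∧ xR²w)).
(a): fails — w2R²w1 but no w with w1R²w and w2R²w.
(b): fails — w0R²w3 but no w with w3R²w and w0R²w.
(c): ✓.
(d): ✓.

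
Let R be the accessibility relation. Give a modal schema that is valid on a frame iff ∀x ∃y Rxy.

□r → ◇r

This is seriality; the standard corresponding axiom is D: □r → ◇r.
Suppose □r→◇r is valid. At any x set V(r)=W. Then □r at x, so ◇r at x, so x has a successor.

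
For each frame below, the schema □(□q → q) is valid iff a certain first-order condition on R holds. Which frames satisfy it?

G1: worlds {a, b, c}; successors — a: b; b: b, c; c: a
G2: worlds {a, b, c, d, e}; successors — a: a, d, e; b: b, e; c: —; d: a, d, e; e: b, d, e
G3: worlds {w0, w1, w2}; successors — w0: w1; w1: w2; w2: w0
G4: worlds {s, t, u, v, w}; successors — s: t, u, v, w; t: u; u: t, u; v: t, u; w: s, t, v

Frame correspondent (Sahlqvist): ∀x ∀y (Rxy → Ryy) — i.e. shift-reflexivity.
G1: fails — Rca but not Raa.
G2: satisfies the condition.
G3: fails — Rw1w2 but not Rw2w2.
G4: fails — Rwt but not Rtt.

G2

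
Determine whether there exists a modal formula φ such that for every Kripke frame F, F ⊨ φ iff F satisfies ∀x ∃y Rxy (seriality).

Yes — defined by □p → ◇p

The condition is seriality. A defining modal formula is □p → ◇p.
Suppose □p→◇p is valid. At any x set V(p)=W. Then □p at x, so ◇p at x, so x has a successor.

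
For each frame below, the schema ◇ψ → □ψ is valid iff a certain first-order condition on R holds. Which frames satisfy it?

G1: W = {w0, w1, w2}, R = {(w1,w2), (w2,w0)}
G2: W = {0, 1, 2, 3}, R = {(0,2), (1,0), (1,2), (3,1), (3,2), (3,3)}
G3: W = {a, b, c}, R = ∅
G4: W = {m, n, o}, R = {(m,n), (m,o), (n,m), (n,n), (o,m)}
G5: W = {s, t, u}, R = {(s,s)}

G1, G3, G5

Frame correspondent (Sahlqvist): ∀x ∀y ∀z (Rxy ∧ Rxz → y = z) — i.e. partial functionality.
G1: satisfies the condition.
G2: fails — 1 sees both 0 and 2.
G3: satisfies the condition.
G4: fails — m sees both n and o.
G5: satisfies the condition.
Valid on: G1, G3, G5.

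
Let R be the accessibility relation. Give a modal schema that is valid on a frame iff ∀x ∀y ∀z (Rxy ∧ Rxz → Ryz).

◇q → □◇q

The condition is the Euclidean property. The 5 schema ◇q → □◇q defines it.
Suppose ◇q→□◇q is valid. Take Rxy, Rxz and set V(q)={y}. Then ◇q at x, so □◇q at x, so ◇q at z, so some w with Rzw has q; w=y, i.e. Rzy. By symmetry of the argument, Ryz.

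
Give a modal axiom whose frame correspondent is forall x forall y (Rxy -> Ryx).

p → □◇p

This is symmetry; the standard corresponding axiom is B: p → □◇p.
Suppose p→□◇p is valid. Take Rxy and set V(p)={x}. Then p at x, so □◇p at x, so ◇p at y, so some z with Ryz has p; z=x, i.e. Ryx.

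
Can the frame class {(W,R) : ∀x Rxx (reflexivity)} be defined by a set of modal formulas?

Yes, by □r → r

Yes: it is reflexivity, defined by the T schema □r → r.
Suppose □r→r is valid. At any x set V(r)={w : Rxw}. Then □r holds at x, so r holds at x, i.e. Rxx.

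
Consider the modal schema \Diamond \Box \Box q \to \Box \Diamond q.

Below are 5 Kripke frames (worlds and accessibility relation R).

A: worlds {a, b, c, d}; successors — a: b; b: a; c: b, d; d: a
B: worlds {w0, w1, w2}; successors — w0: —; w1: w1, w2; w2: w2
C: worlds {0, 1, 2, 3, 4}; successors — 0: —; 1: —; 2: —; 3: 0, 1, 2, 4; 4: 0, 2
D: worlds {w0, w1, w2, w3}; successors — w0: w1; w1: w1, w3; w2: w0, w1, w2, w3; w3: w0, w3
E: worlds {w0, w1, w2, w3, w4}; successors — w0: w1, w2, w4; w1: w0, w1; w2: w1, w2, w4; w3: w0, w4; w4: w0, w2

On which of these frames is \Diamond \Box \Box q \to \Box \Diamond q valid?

B, D, E

This is the axiom for a generalized confluence (Geach) condition; its first-order frame correspondent is \forall x \forall y \forall z ((xRy \wedge xRz) \to \exists w (y R^2 w \wedge zRw)).
A: fails — aRb, aRb but no w with bR²w and bRw.
B: holds.
C: fails — 3R0, 3R0 but no w with 0R²w and 0Rw.
D: holds.
E: holds.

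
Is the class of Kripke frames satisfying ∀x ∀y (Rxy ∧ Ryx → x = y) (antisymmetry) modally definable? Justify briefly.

Not definable by any modal formula

Modal frame validity is preserved under surjective bounded morphisms.
The 8-cycle (worlds 0,1,2,3,4,5,6,7 with 0→1→2→3→4→5→6→7→0) is antisymmetric. Sending even-indexed worlds to s and odd-indexed worlds to t is a surjective bounded morphism onto the two-world frame with s↔t, which is not antisymmetric.
So the class is not modally definable.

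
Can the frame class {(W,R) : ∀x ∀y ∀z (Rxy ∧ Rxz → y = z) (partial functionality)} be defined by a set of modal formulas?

This is a Sahlqvist condition; the CD axiom ◇r → □r defines it.
Suppose ◇r→□r is valid. Take Rxy, Rxz and set V(r)={y}. Then ◇r at x, so □r at x, so r at z, i.e. z=y.

Definable; ◇r → □r defines it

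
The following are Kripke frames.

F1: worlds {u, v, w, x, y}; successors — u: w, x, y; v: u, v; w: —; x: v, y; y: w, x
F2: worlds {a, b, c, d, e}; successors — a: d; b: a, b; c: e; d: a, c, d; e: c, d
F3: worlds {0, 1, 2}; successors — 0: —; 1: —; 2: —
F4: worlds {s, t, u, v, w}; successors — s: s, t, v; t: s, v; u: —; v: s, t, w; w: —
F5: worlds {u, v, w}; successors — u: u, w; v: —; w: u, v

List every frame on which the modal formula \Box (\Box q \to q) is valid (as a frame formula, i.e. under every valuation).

This is the axiom for shift-reflexivity; its first-order frame correspondent is \forall x \forall y (Rxy \to Ryy).
F1: fails — Ryx but not Rxx.
F2: fails — Rdc but not Rcc.
F3: condition met.
F4: fails — Rtv but not Rvv.
F5: fails — Ruw but not Rww.

F3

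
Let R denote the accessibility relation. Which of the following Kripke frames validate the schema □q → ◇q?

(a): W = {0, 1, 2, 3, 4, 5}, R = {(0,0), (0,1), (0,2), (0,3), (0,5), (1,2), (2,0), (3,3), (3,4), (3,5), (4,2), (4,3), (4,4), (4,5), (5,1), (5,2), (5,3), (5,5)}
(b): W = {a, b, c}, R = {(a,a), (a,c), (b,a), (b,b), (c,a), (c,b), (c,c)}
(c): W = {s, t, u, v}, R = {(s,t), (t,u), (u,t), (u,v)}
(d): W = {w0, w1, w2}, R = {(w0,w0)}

The schema corresponds to seriality: ∀x ∃y Rxy.
(a): holds.
(b): holds.
(c): fails — world v has no successor.
(d): fails — world w1 has no successor.
Valid on: (a), (b).

(a), (b)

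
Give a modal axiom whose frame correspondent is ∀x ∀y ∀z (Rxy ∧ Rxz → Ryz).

◇s → □◇s

A defining formula is ◇s → □◇s (the 5 axiom).
Suppose ◇s→□◇s is valid. Take Rxy, Rxz and set V(s)={y}. Then ◇s at x, so □◇s at x, so ◇s at z, so some w with Rzw has s; w=y, i.e. Rzy. By symmetry of the argument, Ryz.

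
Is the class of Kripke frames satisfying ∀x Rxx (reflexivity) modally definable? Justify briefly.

The condition is reflexivity. A defining modal formula is □q → q.
Suppose □q→q is valid. At any x set V(q)={w : Rxw}. Then □q holds at x, so q holds at x, i.e. Rxx.

Definable; □q → q defines it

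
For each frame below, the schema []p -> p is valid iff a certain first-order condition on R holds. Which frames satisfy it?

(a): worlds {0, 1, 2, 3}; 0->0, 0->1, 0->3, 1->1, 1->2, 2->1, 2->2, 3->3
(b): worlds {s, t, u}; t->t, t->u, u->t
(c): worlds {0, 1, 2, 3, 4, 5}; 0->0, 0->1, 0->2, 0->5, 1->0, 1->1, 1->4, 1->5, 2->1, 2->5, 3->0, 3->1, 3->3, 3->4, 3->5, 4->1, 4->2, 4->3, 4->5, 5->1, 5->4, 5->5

This is the axiom for reflexivity; its first-order frame correspondent is forall x Rxx.
(a): satisfies the condition.
(b): fails — world s does not see itself.
(c): fails — world 2 does not see itself.

(a)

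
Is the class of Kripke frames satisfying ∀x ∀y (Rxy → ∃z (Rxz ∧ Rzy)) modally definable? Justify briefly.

Yes, by □□r → □r

This is a Sahlqvist condition; the C4 axiom □□r → □r defines it.
Suppose □□r→□r is valid. Take Rxy and set V(r)={w : xR²w}. Then □□r at x, so □r at x, so r at y, i.e. ∃z(Rxz∧Rzy).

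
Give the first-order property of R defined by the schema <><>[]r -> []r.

forall x forall y forall z ((x R^2 y & xRz) -> exists w (yRw & z = w))

This is a Sahlqvist (Geach-type) schema ◇^2□^1r → □^1◇^0r.
Minimal-valuation argument: fix x; take any y with xR^2y and any z with xR^1z. Set V(r) to the set of worlds R-reachable from y in exactly 1 step. Then □^1r holds at y, so the antecedent holds at x; validity forces ◇^0r at z, giving a w with zR^0w and yR^1w.
First-order correspondent: forall x forall y forall z ((x R^2 y & xRz) -> exists w (yRw & z = w)).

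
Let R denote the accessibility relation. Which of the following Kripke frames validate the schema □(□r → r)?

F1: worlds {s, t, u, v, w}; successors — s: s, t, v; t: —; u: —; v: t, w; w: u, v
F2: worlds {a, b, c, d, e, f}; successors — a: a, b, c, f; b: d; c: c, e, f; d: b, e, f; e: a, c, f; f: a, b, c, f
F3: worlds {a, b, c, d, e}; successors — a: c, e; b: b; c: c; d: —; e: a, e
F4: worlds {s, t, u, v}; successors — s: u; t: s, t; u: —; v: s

none

Frame correspondent (Sahlqvist): ∀x ∀y (Rxy → Ryy) — i.e. shift-reflexivity.
F1: fails — Rwu but not Ruu.
F2: fails — Rde but not Ree.
F3: fails — Rea but not Raa.
F4: fails — Rsu but not Ruu.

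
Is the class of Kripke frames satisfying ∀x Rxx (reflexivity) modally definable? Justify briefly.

Yes: it is reflexivity, defined by the T schema □r → r.
Suppose □r→r is valid. At any x set V(r)={w : Rxw}. Then □r holds at x, so r holds at x, i.e. Rxx.

Yes — defined by □r → r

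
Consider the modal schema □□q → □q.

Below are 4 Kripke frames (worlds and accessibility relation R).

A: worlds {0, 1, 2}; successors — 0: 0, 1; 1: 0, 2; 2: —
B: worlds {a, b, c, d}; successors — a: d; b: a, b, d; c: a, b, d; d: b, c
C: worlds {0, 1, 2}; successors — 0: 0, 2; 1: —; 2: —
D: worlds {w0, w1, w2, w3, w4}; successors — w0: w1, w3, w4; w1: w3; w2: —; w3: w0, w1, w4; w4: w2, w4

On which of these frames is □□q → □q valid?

The schema corresponds to density: ∀x ∀y (Rxy → ∃z (Rxz ∧ Rzy)).
A: fails — R12 but no z with R1z and Rz2.
B: fails — Rdc but no z with Rdz and Rzc.
C: satisfies the condition.
D: fails — Rw3w0 but no z with Rw3z and Rzw0.

C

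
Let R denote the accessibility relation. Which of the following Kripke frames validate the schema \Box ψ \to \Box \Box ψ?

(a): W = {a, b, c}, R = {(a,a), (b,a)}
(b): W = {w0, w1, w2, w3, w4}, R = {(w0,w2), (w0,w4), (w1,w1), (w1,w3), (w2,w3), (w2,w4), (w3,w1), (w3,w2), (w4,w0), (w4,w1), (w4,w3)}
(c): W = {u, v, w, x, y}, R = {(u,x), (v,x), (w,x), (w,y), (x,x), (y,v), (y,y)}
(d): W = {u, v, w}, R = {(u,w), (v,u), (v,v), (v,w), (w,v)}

Frame correspondent (Sahlqvist): \forall x \forall y \forall z (Rxy \wedge Ryz \to Rxz) — i.e. transitivity.
(a): condition met.
(b): fails — Rw0w4 and Rw4w1 but not Rw0w1.
(c): fails — Rwy and Ryv but not Rwv.
(d): fails — Ruw and Rwv but not Ruv.

(a)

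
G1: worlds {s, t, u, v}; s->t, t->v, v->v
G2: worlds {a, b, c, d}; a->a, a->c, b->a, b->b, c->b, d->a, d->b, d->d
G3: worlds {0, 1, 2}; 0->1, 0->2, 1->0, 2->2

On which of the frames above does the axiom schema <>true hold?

Frame correspondent (Sahlqvist): forall x exists y Rxy — i.e. seriality.
G1: fails — world u has no successor.
G2: condition met.
G3: condition met.

G2, G3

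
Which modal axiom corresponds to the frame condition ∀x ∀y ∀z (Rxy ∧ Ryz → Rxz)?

□r → □□r

The condition is transitivity. The 4 schema □r → □□r defines it.
Suppose □r→□□r is valid. Take Rxy, Ryz and set V(r)={w : Rxw}. Then □r at x, so □□r at x, so □r at y, so r at z, i.e. Rxz.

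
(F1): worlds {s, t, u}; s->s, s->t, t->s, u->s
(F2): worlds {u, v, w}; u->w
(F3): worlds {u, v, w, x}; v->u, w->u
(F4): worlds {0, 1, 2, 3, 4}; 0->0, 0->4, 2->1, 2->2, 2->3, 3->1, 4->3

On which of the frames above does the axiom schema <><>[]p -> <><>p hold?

This is the axiom for a generalized confluence (Geach) condition; its first-order frame correspondent is forall x forall y (x R^2 y -> exists w (yRw & x R^2 w)).
(F1): holds.
(F2): holds.
(F3): holds.
(F4): fails — 0R²3 but no w with 3Rw and 0R²w.
Valid on: (F1), (F2), (F3).

(F1), (F2), (F3)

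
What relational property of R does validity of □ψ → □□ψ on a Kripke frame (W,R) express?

transitivity

Suppose □ψ→□□ψ is valid. Take Rxy, Ryz and set V(ψ)={w : Rxw}. Then □ψ at x, so □□ψ at x, so □ψ at y, so ψ at z, i.e. Rxz.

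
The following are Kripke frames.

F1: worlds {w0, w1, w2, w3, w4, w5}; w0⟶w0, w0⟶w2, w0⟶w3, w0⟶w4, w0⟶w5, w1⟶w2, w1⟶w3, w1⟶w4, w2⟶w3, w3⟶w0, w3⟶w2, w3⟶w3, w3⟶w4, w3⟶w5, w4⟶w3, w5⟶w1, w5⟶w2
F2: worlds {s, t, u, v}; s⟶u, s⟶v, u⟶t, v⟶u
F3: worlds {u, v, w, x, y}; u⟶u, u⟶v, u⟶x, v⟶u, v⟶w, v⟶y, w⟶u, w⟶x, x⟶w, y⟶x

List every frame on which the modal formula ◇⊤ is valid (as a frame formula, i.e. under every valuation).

This is the axiom for seriality; its first-order frame correspondent is ∀x ∃y Rxy.
F1: ✓.
F2: fails — world t has no successor.
F3: ✓.
Valid on: F1, F3.

F1, F3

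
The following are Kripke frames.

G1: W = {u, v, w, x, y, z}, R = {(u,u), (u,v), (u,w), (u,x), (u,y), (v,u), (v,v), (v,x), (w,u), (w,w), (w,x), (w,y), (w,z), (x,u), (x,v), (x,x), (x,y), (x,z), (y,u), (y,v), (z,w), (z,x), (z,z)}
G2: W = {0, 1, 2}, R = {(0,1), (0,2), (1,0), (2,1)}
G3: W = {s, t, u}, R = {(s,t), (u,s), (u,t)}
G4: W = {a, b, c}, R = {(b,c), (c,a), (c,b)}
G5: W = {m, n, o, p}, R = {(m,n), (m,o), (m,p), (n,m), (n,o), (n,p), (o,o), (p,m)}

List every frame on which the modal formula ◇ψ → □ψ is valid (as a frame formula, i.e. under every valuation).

This is the axiom for partial functionality; its first-order frame correspondent is ∀x ∀y ∀z (Rxy ∧ Rxz → y = z).
G1: fails — u sees both u and v.
G2: fails — 0 sees both 1 and 2.
G3: fails — u sees both s and t.
G4: fails — c sees both a and b.
G5: fails — m sees both n and o.

none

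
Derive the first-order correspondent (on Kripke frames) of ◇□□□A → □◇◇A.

This is a Sahlqvist (Geach-type) schema ◇^1□^3A → □^1◇^2A.
Minimal-valuation argument: fix x; take any y with xR^1y and any z with xR^1z. Set V(A) to the set of worlds R-reachable from y in exactly 3 steps. Then □^3A holds at y, so the antecedent holds at x; validity forces ◇^2A at z, giving a w with zR^2w and yR^3w.
First-order correspondent: ∀x ∀y ∀z ((xRy ∧ xRz) → ∃w (yR³w ∧ zR²w)).

∀x ∀y ∀z ((xRy ∧ xRz) → ∃w (yR³w ∧ zR²w))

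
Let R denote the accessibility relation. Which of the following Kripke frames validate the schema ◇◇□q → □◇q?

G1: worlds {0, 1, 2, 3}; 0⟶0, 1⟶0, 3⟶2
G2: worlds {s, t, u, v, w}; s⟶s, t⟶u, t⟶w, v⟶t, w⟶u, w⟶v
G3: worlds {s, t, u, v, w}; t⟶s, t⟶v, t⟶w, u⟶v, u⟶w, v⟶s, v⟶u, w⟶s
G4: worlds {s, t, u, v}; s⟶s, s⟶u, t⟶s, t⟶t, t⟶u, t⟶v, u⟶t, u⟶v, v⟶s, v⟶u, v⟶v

G1

Frame correspondent (Sahlqvist): ∀x ∀y ∀z ((xR²y ∧ xRz) → ∃w (yRw ∧ zRw)) — i.e. a generalized confluence (Geach) condition.
G1: ✓.
G2: fails — tR²u, tRu but no w* with uRw* and uRw*.
G3: fails — tR²s, tRs but no w* with sRw* and sRw*.
G4: fails — sR²s, sRu but no w with sRw and uRw.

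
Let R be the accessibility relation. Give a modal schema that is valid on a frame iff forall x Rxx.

The condition is reflexivity. The T schema □r → r defines it.
Suppose □r→r is valid. At any x set V(r)={w : Rxw}. Then □r holds at x, so r holds at x, i.e. Rxx.

□r → r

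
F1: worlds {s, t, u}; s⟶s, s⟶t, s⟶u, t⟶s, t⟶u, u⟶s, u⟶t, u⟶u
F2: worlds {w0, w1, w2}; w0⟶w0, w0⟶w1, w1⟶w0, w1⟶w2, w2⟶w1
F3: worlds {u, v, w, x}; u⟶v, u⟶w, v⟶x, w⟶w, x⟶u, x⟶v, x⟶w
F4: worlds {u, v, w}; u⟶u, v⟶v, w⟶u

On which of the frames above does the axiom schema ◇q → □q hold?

F4

This is the axiom for partial functionality; its first-order frame correspondent is ∀x ∀y ∀z (Rxy ∧ Rxz → y = z).
F1: fails — s sees both s and t.
F2: fails — w0 sees both w0 and w1.
F3: fails — u sees both v and w.
F4: condition met.
Valid on: F4.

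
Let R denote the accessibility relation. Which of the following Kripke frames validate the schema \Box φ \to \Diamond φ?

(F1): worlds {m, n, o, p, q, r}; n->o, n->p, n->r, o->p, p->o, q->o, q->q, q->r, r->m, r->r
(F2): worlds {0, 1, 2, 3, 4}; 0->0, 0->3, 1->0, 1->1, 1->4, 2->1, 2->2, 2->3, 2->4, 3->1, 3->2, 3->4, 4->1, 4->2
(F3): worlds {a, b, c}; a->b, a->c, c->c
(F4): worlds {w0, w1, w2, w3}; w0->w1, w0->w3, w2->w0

(F2)

The schema corresponds to seriality: \forall x \exists y Rxy.
(F1): fails — world m has no successor.
(F2): condition met.
(F3): fails — world b has no successor.
(F4): fails — world w1 has no successor.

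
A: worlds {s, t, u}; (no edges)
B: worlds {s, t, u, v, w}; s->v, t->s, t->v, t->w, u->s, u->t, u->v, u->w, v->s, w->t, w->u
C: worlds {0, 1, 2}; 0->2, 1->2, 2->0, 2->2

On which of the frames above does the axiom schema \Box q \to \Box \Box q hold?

The schema corresponds to transitivity: \forall x \forall y \forall z (Rxy \wedge Ryz \to Rxz).
A: condition met.
B: fails — Rwt and Rtv but not Rwv.
C: fails — R12 and R20 but not R10.
Valid on: A.

A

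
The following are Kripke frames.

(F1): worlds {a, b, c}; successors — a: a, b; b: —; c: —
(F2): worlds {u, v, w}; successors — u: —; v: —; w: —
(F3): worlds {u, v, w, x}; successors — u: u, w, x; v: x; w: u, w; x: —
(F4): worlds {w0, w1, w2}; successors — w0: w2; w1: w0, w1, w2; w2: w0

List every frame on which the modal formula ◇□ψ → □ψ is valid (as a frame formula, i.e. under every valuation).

Frame correspondent (Sahlqvist): ∀x ∀y ∀z (Rxy ∧ Rxz → Ryz) — i.e. the Euclidean property.
(F1): fails — Rab and Raa but not Rba.
(F2): satisfies the condition.
(F3): fails — Ruw and Rux but not Rwx.
(F4): fails — Rw0w2 and Rw0w2 but not Rw2w2.
Valid on: (F2).

(F2)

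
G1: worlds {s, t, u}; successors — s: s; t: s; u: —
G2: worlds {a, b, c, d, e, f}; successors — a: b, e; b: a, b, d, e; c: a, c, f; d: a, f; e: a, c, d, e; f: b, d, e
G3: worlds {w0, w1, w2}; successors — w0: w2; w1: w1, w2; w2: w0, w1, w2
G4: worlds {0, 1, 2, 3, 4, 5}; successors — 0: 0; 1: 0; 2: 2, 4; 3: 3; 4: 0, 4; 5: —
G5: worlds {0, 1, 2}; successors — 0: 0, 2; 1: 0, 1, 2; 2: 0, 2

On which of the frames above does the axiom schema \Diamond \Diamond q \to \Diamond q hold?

Frame correspondent (Sahlqvist): \forall x \forall y \forall z (Rxy \wedge Ryz \to Rxz) — i.e. transitivity.
G1: ✓.
G2: fails — Rcf and Rfd but not Rcd.
G3: fails — Rw1w2 and Rw2w0 but not Rw1w0.
G4: fails — R24 and R40 but not R20.
G5: ✓.
Valid on: G1, G5.

G1, G5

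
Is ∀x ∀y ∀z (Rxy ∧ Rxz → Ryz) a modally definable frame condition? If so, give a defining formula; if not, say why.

This is a Sahlqvist condition; the 5 axiom ◇r → □◇r defines it.
Suppose ◇r→□◇r is valid. Take Rxy, Rxz and set V(r)={y}. Then ◇r at x, so □◇r at x, so ◇r at z, so some w with Rzw has r; w=y, i.e. Rzy. By symmetry of the argument, Ryz.

Definable; ◇r → □◇r defines it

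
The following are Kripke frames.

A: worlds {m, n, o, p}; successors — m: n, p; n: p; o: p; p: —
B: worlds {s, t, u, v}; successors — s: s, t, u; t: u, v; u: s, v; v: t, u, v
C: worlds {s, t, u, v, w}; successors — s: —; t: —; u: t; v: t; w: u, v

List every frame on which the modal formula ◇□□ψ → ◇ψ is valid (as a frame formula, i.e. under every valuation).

The schema corresponds to a generalized confluence (Geach) condition: ∀x ∀y (xRy → ∃w (yR²w ∧ xRw)).
A: fails — mRn but no w with nR²w and mRw.
B: condition met.
C: fails — uRt but no w* with tR²w* and uRw*.

B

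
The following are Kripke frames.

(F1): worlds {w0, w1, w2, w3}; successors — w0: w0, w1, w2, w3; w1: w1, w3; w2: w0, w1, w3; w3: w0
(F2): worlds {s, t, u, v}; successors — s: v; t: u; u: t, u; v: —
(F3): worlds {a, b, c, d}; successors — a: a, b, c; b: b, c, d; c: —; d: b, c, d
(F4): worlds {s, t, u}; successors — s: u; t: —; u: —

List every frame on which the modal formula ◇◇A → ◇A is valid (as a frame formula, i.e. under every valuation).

The schema corresponds to transitivity: ∀x ∀y ∀z (Rxy ∧ Ryz → Rxz).
(F1): fails — Rw1w3 and Rw3w0 but not Rw1w0.
(F2): fails — Rtu and Rut but not Rtt.
(F3): fails — Rab and Rbd but not Rad.
(F4): satisfies the condition.
Valid on: (F4).

(F4)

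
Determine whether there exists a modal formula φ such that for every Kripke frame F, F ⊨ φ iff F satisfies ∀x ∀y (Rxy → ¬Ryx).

If a class were modally definable it would be closed under surjective bounded morphisms (Goldblatt–Thomason).
The 5-cycle (worlds w0,w1,w2,w3,w4 with w0→w1→w2→w3→w4→w0) is asymmetric. Mapping every world to a single reflexive point • is a surjective bounded morphism, and the reflexive point is not asymmetric (R•• but asymmetry requires ¬R••).
So no modal formula (or set of formulas) defines exactly the asymmetric frames.

Not definable by any modal formula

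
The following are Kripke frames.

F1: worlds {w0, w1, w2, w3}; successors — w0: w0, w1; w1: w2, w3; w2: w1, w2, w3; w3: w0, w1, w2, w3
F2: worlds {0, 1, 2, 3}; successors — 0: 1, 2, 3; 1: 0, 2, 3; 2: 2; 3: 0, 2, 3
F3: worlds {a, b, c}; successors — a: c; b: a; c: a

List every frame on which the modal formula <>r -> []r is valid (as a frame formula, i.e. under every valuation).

F3

This is the axiom for partial functionality; its first-order frame correspondent is forall x forall y forall z (Rxy & Rxz -> y = z).
F1: fails — w0 sees both w0 and w1.
F2: fails — 0 sees both 1 and 2.
F3: ✓.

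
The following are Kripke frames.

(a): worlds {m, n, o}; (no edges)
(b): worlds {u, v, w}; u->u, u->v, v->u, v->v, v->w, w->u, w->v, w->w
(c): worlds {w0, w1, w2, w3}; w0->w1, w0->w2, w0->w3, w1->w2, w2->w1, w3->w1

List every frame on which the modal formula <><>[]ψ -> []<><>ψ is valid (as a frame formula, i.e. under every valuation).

This is the axiom for a generalized confluence (Geach) condition; its first-order frame correspondent is forall x forall y forall z ((x R^2 y & xRz) -> exists w (yRw & z R^2 w)).
(a): condition met.
(b): condition met.
(c): fails — w0R²w1, w0Rw1 but no w with w1Rw and w1R²w.

(a), (b)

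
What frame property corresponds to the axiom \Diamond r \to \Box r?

Suppose ◇r→□r is valid. Take Rxy, Rxz and set V(r)={y}. Then ◇r at x, so □r at x, so r at z, i.e. z=y.

partial functionality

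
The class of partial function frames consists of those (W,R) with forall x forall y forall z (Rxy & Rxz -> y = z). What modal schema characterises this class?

This is partial functionality; the standard corresponding axiom is CD: ◇r → □r.
Suppose ◇r→□r is valid. Take Rxy, Rxz and set V(r)={y}. Then ◇r at x, so □r at x, so r at z, i.e. z=y.

◇r → □r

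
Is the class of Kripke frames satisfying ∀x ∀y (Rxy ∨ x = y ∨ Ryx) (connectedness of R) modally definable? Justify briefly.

No — not modally definable

If a class were modally definable it would be closed under disjoint unions (Goldblatt–Thomason).
Take 2 disjoint single-world reflexive frames: each is trivially connected, but their disjoint union has 2 worlds with no edge between distinct components, so it is not connected.
Hence connectedness of R is not modally definable.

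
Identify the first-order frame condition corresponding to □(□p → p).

Suppose □(□p→p) is valid. Take Rxy and set V(p)={w : Ryw}. Then at y, □p holds; since □(□p→p) at x, □p→p at y, so p at y, i.e. Ryy.
Conversely, on a frame with shift-reflexivity the schema holds at every world under every valuation.
Frame condition: ∀x ∀y (Rxy → Ryy).

Shift-reflexivity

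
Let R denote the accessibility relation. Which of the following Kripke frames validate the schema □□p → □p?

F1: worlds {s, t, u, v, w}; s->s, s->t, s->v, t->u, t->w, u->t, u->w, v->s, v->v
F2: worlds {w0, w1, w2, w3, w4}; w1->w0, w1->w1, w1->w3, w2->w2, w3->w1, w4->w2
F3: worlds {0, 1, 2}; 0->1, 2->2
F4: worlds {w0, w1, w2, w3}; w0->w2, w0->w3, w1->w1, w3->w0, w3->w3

F2

This is the axiom for density; its first-order frame correspondent is ∀x ∀y (Rxy → ∃z (Rxz ∧ Rzy)).
F1: fails — Rut but no z with Ruz and Rzt.
F2: holds.
F3: fails — R01 but no z with R0z and Rz1.
F4: fails — Rw0w2 but no z with Rw0z and Rzw2.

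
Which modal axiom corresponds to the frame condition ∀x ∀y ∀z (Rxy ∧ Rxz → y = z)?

◇r → □r

A defining formula is ◇r → □r (the CD axiom).
Suppose ◇r→□r is valid. Take Rxy, Rxz and set V(r)={y}. Then ◇r at x, so □r at x, so r at z, i.e. z=y.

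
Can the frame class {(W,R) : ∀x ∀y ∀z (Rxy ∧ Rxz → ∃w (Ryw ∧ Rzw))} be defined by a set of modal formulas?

The condition is convergence. A defining modal formula is ◇□p → □◇p.
Suppose ◇□p→□◇p is valid. Take Rxy, Rxz and set V(p)={w : Ryw}. Then □p at y so ◇□p at x, so □◇p at x, so ◇p at z, giving w with Rzw and Ryw.

Yes — defined by ◇□p → □◇p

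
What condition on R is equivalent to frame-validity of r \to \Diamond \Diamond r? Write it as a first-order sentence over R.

\forall x \exists w (x = w \wedge x R^2 w)

This is a Sahlqvist (Geach-type) schema ◇^0□^0r → □^0◇^2r.
First-order correspondent: \forall x \exists w (x = w \wedge x R^2 w).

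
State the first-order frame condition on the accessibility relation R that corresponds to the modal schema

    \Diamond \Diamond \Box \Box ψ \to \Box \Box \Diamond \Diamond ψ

\forall x \forall y \forall z ((x R^2 y \wedge x R^2 z) \to \exists w (y R^2 w \wedge z R^2 w))

This is a Sahlqvist (Geach-type) schema ◇^2□^2ψ → □^2◇^2ψ.
Minimal-valuation argument: fix x; take any y with xR^2y and any z with xR^2z. Set V(ψ) to the set of worlds R-reachable from y in exactly 2 steps. Then □^2ψ holds at y, so the antecedent holds at x; validity forces ◇^2ψ at z, giving a w with zR^2w and yR^2w.
First-order correspondent: \forall x \forall y \forall z ((x R^2 y \wedge x R^2 z) \to \exists w (y R^2 w \wedge z R^2 w)).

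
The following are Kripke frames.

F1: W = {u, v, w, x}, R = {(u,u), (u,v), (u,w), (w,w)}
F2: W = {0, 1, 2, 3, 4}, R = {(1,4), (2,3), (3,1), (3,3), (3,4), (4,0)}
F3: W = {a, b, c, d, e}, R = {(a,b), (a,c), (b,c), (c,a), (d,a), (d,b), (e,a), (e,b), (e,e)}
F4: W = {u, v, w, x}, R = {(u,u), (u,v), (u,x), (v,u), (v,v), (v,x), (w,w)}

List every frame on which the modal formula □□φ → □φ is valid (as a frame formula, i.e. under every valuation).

F1, F4

Frame correspondent (Sahlqvist): ∀x ∀y (Rxy → ∃z (Rxz ∧ Rzy)) — i.e. density.
F1: ✓.
F2: fails — R14 but no z with R1z and Rz4.
F3: fails — Rbc but no z with Rbz and Rzc.
F4: ✓.
Valid on: F1, F4.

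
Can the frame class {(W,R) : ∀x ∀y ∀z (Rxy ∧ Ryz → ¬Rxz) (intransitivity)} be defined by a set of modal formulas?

Any modally definable frame class is closed under surjective bounded morphisms.
The 5-cycle (worlds s,t,u,v,w with s→t→u→v→w→s) is intransitive. Mapping every world to a single reflexive point • is a surjective bounded morphism; the reflexive point is not intransitive (R••∧R•• but R••).
So no modal formula (or set of formulas) defines exactly the intransitive frames.

Not definable by any modal formula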